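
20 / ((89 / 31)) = 620 / 89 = 6.97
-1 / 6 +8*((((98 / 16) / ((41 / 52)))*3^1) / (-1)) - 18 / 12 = -23137 / 123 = -188.11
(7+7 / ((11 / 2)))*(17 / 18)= 1547 / 198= 7.81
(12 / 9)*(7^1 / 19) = 0.49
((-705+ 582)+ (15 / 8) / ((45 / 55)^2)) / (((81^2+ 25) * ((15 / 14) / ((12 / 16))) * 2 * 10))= -181741 / 284515200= -0.00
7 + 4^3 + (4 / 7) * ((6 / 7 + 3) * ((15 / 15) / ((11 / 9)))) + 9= 44092 / 539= 81.80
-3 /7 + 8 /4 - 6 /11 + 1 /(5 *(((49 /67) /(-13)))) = -6816 /2695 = -2.53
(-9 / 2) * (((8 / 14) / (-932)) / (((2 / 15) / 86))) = 5805 / 3262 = 1.78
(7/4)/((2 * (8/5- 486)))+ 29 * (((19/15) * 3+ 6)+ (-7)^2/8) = 6391633/13840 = 461.82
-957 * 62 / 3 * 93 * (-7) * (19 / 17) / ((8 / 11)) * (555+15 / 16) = 11968110876645 / 1088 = 11000101908.68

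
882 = 882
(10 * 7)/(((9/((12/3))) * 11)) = 2.83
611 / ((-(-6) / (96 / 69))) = 9776 / 69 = 141.68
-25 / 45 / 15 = -1 / 27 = -0.04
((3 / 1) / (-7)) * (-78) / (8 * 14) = 117 / 392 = 0.30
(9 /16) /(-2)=-9 /32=-0.28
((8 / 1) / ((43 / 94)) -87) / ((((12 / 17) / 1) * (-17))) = 2989 / 516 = 5.79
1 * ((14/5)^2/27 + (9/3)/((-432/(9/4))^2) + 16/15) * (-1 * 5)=-3752161/552960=-6.79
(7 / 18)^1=7 / 18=0.39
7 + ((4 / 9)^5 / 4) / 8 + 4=649571 / 59049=11.00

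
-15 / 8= -1.88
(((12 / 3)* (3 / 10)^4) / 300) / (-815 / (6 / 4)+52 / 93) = -837 / 4206500000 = -0.00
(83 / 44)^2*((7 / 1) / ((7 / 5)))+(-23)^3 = -23520867 / 1936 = -12149.21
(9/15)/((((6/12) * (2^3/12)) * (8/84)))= 189/10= 18.90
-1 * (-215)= 215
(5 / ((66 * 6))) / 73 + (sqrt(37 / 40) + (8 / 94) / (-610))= 13859 / 414396180 + sqrt(370) / 20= 0.96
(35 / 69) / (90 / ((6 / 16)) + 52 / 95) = 3325 / 1576788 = 0.00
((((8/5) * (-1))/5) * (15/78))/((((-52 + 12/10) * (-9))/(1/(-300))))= 1/2228850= 0.00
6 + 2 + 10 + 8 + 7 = 33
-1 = -1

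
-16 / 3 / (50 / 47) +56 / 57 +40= 51256 / 1425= 35.97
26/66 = 13/33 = 0.39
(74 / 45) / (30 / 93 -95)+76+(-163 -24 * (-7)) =10695781 / 132075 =80.98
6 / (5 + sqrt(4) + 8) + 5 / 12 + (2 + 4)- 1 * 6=49 / 60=0.82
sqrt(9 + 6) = sqrt(15) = 3.87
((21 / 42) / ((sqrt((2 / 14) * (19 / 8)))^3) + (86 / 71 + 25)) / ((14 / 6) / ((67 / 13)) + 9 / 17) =47838 * sqrt(266) / 302879 + 6359037 / 238276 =29.26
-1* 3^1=-3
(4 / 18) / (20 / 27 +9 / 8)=48 / 403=0.12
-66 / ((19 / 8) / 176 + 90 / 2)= -92928 / 63379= -1.47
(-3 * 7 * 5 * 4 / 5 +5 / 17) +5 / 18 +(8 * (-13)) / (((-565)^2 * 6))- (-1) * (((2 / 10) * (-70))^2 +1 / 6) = 112.74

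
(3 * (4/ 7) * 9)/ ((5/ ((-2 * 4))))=-864/ 35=-24.69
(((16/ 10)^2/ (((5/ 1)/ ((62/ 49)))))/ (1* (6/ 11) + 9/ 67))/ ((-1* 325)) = -2924416/ 997303125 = -0.00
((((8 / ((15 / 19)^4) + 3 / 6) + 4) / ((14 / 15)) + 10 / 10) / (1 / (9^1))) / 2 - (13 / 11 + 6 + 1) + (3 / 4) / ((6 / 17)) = 13794373 / 115500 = 119.43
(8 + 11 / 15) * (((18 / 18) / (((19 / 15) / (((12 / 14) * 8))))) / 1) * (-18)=-113184 / 133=-851.01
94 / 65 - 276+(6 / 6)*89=-12061 / 65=-185.55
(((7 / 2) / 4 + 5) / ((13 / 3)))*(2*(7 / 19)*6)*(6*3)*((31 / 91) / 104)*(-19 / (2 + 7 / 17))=-2006289 / 720616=-2.78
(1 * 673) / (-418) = -673 / 418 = -1.61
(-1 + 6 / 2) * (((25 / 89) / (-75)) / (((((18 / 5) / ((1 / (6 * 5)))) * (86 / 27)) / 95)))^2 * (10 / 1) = 45125 / 2109013776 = 0.00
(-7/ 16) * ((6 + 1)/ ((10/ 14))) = -343/ 80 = -4.29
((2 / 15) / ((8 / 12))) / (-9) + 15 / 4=671 / 180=3.73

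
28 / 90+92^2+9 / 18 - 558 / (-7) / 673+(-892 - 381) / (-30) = 1803518396 / 211995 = 8507.36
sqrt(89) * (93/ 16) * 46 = 2139 * sqrt(89)/ 8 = 2522.41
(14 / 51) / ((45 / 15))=14 / 153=0.09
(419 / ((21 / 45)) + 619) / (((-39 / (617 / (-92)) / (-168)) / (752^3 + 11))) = -18635464633637.55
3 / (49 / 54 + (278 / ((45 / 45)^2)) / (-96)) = -1296 / 859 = -1.51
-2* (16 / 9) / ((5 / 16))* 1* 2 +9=-619 / 45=-13.76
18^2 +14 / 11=3578 / 11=325.27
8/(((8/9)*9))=1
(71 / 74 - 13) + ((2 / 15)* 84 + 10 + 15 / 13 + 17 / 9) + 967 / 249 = 57797149 / 3593070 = 16.09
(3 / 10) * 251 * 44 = 16566 / 5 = 3313.20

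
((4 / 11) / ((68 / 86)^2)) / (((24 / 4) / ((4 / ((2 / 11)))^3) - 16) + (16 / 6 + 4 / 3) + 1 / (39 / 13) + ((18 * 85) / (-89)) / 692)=-41337064956 / 830888784433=-0.05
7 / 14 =1 / 2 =0.50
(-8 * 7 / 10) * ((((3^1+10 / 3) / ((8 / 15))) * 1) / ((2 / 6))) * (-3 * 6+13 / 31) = 217455 / 62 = 3507.34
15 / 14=1.07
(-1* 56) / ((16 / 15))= -105 / 2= -52.50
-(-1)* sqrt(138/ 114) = sqrt(437)/ 19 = 1.10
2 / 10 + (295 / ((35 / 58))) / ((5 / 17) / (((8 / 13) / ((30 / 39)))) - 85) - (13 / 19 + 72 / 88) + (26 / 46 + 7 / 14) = -2328997201 / 387299990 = -6.01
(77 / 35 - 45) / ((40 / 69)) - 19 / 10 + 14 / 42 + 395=95881 / 300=319.60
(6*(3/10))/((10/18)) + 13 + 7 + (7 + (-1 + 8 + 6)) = 1081/25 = 43.24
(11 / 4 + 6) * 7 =245 / 4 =61.25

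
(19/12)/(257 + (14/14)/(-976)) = 4636/752493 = 0.01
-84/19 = -4.42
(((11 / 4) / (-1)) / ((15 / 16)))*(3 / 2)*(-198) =4356 / 5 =871.20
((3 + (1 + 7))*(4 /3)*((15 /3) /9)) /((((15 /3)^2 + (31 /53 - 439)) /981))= -19.33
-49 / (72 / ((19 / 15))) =-931 / 1080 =-0.86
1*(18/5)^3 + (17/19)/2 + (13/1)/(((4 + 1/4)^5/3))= 317869921037/6744320750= 47.13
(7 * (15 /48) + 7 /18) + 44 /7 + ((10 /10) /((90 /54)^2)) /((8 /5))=45799 /5040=9.09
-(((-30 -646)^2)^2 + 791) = -208827065367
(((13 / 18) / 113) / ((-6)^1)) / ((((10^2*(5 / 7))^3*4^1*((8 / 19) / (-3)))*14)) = 12103 / 32544000000000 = 0.00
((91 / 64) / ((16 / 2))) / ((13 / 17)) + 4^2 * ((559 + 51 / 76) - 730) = -26509099 / 9728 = -2725.03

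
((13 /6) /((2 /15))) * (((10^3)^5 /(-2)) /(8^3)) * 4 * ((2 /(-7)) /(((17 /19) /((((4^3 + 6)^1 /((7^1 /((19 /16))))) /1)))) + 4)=-1571044921875000 /119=-13202058167016.81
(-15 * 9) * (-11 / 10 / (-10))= -297 / 20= -14.85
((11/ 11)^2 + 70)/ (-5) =-71/ 5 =-14.20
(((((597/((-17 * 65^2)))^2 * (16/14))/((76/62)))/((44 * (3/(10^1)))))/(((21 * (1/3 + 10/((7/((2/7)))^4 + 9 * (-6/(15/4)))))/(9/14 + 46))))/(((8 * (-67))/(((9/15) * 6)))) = -623852268845265333/2856929985544403451182500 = -0.00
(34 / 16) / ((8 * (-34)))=-1 / 128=-0.01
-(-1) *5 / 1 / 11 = 0.45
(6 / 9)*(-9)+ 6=0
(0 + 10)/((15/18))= 12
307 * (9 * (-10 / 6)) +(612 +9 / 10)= -39921 / 10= -3992.10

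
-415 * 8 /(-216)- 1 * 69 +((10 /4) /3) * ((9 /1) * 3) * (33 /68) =-156833 /3672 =-42.71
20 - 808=-788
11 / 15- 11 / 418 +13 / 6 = 273 / 95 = 2.87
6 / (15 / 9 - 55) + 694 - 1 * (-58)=60151 / 80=751.89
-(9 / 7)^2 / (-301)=81 / 14749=0.01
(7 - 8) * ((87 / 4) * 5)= -435 / 4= -108.75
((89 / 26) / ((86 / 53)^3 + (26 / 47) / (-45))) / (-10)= -5604772419 / 69752157176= -0.08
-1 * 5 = -5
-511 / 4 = -127.75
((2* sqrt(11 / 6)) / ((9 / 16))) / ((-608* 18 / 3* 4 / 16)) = -sqrt(66) / 1539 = -0.01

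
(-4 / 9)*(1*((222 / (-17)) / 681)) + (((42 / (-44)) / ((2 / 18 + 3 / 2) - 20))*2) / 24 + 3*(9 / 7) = 3.87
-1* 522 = -522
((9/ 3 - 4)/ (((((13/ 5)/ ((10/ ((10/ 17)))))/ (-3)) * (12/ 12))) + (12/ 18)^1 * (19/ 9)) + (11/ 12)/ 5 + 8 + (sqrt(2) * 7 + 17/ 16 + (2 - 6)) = 7 * sqrt(2) + 737623/ 28080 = 36.17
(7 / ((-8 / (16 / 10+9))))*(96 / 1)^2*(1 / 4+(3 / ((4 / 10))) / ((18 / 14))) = -2599968 / 5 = -519993.60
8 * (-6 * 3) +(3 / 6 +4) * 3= -261 / 2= -130.50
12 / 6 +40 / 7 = 54 / 7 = 7.71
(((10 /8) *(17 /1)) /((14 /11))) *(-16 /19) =-14.06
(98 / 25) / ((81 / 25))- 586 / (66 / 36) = -318.43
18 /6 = 3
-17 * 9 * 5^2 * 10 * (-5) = 191250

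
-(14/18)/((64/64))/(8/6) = -7/12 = -0.58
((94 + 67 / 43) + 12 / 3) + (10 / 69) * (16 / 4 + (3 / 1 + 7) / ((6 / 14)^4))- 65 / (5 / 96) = -11545129 / 10449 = -1104.90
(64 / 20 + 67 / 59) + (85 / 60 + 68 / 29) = 831247 / 102660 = 8.10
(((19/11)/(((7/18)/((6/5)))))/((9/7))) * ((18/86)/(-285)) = -36/11825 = -0.00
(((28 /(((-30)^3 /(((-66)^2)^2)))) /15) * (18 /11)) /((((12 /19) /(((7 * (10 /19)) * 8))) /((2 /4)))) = -6261024 /125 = -50088.19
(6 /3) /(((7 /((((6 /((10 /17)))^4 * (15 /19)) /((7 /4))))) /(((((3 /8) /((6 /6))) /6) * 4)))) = 348.80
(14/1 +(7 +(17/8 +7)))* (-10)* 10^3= -301250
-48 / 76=-12 / 19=-0.63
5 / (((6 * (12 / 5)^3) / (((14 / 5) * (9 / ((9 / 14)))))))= 6125 / 2592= 2.36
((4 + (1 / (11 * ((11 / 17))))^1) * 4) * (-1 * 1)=-2004 / 121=-16.56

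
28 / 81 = 0.35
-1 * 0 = 0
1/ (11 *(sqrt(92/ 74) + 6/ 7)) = -777/ 5071 + 49 *sqrt(1702)/ 10142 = 0.05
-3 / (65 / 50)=-30 / 13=-2.31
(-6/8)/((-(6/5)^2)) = 25/48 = 0.52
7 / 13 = 0.54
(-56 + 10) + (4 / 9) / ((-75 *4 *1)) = -31051 / 675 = -46.00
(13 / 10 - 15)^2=18769 / 100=187.69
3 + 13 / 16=61 / 16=3.81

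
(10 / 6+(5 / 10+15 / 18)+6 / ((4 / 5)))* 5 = 105 / 2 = 52.50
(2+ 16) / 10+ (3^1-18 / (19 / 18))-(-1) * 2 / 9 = -10286 / 855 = -12.03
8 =8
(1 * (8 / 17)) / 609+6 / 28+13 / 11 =318161 / 227766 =1.40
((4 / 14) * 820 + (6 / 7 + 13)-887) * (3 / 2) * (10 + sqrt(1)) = -73788 / 7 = -10541.14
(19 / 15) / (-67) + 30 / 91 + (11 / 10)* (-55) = -11009213 / 182910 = -60.19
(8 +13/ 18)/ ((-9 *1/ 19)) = -2983/ 162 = -18.41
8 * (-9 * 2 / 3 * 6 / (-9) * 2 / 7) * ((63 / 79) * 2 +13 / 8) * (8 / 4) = 58.88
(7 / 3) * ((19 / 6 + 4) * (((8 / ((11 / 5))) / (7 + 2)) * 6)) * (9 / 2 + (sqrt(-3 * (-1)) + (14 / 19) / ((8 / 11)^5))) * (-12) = -3804924445 / 963072 - 48160 * sqrt(3) / 99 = -4793.40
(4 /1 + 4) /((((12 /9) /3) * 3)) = 6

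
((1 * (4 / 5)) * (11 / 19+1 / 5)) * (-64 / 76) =-4736 / 9025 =-0.52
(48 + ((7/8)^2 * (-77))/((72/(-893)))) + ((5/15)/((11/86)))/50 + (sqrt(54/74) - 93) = 3 * sqrt(111)/37 + 869596523/1267200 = 687.09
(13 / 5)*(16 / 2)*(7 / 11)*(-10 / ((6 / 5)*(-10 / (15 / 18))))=9.19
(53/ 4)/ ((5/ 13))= 689/ 20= 34.45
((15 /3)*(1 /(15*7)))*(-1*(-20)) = 20 /21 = 0.95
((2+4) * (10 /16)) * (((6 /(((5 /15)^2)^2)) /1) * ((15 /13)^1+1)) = 3925.38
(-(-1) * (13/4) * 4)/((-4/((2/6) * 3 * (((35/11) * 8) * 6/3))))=-1820/11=-165.45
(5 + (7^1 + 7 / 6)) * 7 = 553 / 6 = 92.17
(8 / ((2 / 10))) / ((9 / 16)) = 640 / 9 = 71.11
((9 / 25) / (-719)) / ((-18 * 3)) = 1 / 107850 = 0.00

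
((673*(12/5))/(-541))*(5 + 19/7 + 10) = -1001424/18935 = -52.89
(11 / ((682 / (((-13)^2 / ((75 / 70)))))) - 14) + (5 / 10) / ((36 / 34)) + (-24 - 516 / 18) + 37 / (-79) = -64.12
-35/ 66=-0.53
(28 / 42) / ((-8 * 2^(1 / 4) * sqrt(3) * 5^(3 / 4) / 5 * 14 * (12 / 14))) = -2^(3 / 4) * sqrt(3) * 5^(1 / 4) / 864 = -0.01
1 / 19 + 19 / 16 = 377 / 304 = 1.24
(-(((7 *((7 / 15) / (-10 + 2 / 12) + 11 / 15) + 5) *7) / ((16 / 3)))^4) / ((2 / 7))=-5946314683426545127 / 62040888320000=-95845.09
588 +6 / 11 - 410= 1964 / 11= 178.55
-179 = -179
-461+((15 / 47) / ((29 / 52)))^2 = -855823109 / 1857769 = -460.67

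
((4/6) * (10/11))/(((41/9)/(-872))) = -52320/451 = -116.01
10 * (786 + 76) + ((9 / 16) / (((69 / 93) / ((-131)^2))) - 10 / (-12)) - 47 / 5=119353897 / 5520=21622.08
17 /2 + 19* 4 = 169 /2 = 84.50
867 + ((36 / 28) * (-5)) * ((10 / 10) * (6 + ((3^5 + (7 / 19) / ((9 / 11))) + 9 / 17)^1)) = -239024 / 323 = -740.01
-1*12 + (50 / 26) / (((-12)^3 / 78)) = -3481 / 288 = -12.09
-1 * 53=-53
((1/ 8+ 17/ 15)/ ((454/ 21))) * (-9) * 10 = -9513/ 1816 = -5.24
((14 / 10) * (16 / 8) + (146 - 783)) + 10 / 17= -53857 / 85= -633.61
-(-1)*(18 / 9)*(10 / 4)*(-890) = -4450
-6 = -6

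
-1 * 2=-2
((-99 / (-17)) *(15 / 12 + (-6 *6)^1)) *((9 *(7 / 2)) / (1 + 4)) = -866943 / 680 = -1274.92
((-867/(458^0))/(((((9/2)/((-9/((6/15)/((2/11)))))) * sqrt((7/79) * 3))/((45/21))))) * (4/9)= 57800 * sqrt(1659)/1617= 1455.93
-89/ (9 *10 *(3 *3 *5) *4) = -89/ 16200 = -0.01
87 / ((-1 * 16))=-87 / 16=-5.44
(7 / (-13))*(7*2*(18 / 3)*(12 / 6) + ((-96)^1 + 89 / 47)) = -24311 / 611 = -39.79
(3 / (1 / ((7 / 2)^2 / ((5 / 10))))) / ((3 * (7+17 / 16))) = 392 / 129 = 3.04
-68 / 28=-17 / 7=-2.43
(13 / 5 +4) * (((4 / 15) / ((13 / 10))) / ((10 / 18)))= 792 / 325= 2.44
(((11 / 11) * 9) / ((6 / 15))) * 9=202.50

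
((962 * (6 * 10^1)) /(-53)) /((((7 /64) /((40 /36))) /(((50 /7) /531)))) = -615680000 /4137021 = -148.82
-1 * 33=-33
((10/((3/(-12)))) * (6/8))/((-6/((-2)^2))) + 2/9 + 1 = 191/9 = 21.22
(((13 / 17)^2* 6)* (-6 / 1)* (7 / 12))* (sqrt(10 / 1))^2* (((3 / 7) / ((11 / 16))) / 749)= -243360 / 2381071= -0.10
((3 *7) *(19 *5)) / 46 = 1995 / 46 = 43.37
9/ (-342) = -1/ 38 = -0.03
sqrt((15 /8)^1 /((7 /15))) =15 * sqrt(14) /28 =2.00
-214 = -214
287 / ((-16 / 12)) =-861 / 4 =-215.25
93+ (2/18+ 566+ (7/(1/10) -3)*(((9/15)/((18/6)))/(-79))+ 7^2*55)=11923262/3555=3353.94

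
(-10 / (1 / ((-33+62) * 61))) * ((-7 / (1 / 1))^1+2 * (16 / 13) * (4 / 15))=4376506 / 39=112218.10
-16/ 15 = -1.07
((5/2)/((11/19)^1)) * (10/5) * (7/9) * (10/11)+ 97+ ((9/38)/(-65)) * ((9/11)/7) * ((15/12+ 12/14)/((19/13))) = 79446486359/770532840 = 103.11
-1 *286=-286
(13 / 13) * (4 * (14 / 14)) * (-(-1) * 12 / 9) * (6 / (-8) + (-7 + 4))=-20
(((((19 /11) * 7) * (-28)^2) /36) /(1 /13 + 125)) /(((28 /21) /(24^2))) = 2711072 /2981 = 909.45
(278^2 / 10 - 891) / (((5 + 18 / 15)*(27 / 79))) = 2700773 / 837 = 3226.73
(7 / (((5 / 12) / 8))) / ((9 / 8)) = 119.47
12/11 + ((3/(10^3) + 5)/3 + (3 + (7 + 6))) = 18.76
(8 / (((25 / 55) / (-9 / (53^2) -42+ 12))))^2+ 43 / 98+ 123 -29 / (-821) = 4427571582495646407 / 15871308007450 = 278967.03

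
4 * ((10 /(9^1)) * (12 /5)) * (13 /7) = 416 /21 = 19.81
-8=-8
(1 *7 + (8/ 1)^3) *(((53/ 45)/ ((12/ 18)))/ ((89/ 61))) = 559309/ 890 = 628.44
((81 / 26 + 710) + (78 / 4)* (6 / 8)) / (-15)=-15137 / 312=-48.52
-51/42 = -17/14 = -1.21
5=5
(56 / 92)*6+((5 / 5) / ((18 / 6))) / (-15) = 3757 / 1035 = 3.63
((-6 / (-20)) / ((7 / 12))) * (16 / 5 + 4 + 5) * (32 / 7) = 35136 / 1225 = 28.68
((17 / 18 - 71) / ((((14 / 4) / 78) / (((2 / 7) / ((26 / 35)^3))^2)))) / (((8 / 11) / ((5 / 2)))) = -28592265625 / 10967424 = -2607.02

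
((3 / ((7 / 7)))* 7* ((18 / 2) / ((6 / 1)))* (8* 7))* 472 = 832608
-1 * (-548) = 548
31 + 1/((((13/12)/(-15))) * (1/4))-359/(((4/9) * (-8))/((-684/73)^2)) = 8840.10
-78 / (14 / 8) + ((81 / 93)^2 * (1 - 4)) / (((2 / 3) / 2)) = -345759 / 6727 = -51.40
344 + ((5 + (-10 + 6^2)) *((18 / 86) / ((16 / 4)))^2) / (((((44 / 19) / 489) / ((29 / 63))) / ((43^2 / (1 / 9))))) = 678256561 / 4928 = 137633.23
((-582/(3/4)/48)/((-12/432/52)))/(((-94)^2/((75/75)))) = 7566/2209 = 3.43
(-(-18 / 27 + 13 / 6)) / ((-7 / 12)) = 18 / 7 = 2.57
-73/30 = -2.43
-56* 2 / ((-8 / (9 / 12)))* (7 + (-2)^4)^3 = 255507 / 2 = 127753.50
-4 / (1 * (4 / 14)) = -14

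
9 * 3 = 27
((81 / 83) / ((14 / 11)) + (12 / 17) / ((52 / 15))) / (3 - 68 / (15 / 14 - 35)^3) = 26707338421875 / 82613772730034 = 0.32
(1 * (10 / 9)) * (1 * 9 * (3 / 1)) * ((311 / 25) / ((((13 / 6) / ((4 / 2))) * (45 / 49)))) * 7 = 853384 / 325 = 2625.80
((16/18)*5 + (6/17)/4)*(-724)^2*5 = 1817580280/153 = 11879609.67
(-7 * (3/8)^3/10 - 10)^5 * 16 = -358385832661851514975949/219902325555200000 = -1629750.08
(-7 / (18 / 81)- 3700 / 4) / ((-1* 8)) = 1913 / 16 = 119.56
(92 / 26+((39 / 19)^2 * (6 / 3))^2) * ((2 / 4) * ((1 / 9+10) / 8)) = 442027943 / 9383112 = 47.11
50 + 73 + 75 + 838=1036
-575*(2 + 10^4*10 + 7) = -57505175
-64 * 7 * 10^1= -4480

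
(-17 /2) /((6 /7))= -119 /12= -9.92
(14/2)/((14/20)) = 10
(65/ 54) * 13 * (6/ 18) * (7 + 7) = 5915/ 81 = 73.02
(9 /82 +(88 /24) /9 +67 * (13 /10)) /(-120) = -484961 /664200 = -0.73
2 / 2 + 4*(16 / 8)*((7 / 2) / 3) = 31 / 3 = 10.33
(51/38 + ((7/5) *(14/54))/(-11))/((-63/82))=-3028793/1777545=-1.70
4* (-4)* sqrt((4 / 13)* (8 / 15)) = -64* sqrt(390) / 195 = -6.48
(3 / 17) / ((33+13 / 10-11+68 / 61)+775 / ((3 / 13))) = 5490 / 105237293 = 0.00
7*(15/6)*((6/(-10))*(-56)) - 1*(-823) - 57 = 1354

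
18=18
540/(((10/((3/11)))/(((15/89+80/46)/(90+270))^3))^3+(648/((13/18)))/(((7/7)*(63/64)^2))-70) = 0.00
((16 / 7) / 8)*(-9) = -2.57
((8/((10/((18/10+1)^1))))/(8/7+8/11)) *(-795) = -28567/30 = -952.23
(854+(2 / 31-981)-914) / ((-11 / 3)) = 96807 / 341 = 283.89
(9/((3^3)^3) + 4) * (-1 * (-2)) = 17498/2187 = 8.00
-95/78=-1.22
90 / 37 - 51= -1797 / 37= -48.57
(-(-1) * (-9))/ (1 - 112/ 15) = 135/ 97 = 1.39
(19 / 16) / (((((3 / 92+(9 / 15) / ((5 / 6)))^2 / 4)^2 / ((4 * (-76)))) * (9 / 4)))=-646544646400000000 / 80803613180889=-8001.43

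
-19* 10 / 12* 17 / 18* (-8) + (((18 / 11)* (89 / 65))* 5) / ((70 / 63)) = 129.71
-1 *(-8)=8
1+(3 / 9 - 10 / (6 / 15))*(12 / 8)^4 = -991 / 8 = -123.88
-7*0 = 0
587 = 587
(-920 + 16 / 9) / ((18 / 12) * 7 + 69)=-16528 / 1431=-11.55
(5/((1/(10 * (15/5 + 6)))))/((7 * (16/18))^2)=18225/1568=11.62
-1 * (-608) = 608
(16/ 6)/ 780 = 2/ 585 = 0.00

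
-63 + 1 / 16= -1007 / 16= -62.94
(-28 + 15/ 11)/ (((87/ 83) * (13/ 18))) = -35.19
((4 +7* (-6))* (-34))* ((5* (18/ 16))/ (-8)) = -908.44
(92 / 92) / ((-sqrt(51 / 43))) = -sqrt(2193) / 51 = -0.92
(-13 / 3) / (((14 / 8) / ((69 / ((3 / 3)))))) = -1196 / 7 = -170.86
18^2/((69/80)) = 8640/23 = 375.65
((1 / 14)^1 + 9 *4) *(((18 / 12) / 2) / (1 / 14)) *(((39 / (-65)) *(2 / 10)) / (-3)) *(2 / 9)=101 / 30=3.37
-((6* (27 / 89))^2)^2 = -688747536 / 62742241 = -10.98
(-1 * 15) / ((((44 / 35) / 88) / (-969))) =1017450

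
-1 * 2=-2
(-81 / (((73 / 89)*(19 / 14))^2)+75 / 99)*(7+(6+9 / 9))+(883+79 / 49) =-62027990056 / 3110734473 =-19.94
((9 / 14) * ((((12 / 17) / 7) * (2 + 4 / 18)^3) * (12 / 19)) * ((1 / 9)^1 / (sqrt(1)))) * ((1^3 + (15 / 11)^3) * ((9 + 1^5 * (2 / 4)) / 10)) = 15059200 / 89806563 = 0.17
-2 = -2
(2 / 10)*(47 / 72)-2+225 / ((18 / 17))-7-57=52787 / 360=146.63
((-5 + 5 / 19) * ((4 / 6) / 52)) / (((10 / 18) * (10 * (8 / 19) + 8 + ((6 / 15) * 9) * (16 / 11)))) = -1485 / 237016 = -0.01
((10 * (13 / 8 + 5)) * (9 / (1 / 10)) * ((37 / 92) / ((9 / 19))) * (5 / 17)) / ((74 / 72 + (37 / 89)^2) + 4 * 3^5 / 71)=23573392052625 / 235756783666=99.99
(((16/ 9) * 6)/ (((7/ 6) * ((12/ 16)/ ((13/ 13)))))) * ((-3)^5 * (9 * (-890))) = 23727908.57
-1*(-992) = 992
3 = 3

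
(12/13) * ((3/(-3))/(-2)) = 6/13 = 0.46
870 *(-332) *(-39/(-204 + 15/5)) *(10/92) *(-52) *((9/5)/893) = 878651280/1376113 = 638.50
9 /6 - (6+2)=-13 /2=-6.50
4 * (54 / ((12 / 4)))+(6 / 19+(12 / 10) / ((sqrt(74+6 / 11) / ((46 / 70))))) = 69 * sqrt(2255) / 35875+1374 / 19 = 72.41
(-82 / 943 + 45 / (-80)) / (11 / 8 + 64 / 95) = -22705 / 71622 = -0.32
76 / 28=2.71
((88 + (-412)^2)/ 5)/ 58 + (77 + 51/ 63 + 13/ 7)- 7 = 286358/ 435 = 658.29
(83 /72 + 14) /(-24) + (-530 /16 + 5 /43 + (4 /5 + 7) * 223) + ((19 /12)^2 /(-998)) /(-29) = 9170619355423 /5376265920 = 1705.76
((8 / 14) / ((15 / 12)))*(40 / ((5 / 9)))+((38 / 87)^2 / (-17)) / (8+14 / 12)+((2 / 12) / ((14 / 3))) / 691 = 1502221256509 / 45642028740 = 32.91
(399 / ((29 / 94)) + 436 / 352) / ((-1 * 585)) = -3303689 / 1492920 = -2.21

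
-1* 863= -863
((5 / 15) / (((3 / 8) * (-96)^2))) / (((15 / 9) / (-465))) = -31 / 1152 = -0.03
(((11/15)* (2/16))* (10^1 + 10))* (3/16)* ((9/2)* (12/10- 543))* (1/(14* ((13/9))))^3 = -27930177/275591680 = -0.10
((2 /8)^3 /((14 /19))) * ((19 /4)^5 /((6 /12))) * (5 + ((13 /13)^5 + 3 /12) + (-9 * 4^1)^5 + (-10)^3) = -11378925089861199 /1835008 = -6201022060.86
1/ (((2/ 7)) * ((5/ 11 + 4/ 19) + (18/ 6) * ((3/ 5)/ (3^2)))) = 7315/ 1808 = 4.05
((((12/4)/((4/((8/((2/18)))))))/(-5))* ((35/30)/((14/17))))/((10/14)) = -1071/50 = -21.42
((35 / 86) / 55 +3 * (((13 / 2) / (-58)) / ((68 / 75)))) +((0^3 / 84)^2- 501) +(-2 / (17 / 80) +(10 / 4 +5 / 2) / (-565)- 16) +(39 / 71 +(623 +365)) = 13822483996005 / 29934005552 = 461.77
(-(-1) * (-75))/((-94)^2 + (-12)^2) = -15/1796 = -0.01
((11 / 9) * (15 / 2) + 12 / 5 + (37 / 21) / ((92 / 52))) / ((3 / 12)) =121354 / 2415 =50.25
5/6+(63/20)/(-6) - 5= -563/120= -4.69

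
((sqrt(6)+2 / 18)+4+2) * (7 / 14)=4.28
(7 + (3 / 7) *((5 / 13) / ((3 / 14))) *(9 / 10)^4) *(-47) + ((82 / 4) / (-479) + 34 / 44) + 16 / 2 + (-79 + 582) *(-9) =-333648243723 / 68497000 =-4870.99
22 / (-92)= -0.24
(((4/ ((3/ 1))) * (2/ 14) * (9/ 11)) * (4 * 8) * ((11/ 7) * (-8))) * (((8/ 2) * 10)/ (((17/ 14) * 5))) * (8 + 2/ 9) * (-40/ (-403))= -48496640/ 143871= -337.08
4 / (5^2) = 4 / 25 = 0.16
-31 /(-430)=31 /430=0.07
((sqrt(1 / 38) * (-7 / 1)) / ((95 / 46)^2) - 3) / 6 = -1 / 2 - 3703 * sqrt(38) / 514425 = -0.54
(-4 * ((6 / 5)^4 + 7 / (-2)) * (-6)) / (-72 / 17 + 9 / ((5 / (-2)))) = 4.37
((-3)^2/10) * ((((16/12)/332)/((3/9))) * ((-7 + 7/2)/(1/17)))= -1071/1660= -0.65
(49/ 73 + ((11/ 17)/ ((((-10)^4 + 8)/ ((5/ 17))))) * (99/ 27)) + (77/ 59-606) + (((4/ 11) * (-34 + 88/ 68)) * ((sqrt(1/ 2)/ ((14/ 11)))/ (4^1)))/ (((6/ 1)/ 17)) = -608.70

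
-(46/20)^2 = -529/100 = -5.29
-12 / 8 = -3 / 2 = -1.50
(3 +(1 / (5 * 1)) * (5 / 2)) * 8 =28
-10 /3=-3.33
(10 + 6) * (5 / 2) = 40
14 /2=7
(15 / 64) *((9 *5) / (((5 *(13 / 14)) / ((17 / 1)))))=16065 / 416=38.62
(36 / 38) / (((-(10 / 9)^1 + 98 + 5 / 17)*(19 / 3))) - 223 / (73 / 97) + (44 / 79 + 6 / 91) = -832947970542971 / 2816957580073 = -295.69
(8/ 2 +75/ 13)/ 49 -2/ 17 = 885/ 10829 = 0.08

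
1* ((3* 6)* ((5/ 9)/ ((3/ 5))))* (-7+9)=100/ 3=33.33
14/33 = 0.42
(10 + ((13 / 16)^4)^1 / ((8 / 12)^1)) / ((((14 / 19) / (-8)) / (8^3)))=-26531657 / 448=-59222.45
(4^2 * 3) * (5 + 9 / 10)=1416 / 5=283.20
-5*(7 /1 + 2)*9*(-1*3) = 1215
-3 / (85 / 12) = -36 / 85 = -0.42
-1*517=-517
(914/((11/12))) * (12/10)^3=2369088/1375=1722.97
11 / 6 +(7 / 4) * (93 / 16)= 12.01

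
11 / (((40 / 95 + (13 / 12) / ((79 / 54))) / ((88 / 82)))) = 132088 / 12997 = 10.16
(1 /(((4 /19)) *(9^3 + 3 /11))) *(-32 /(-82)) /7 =418 /1151157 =0.00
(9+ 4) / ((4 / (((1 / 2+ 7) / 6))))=4.06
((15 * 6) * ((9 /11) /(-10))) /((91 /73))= -5913 /1001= -5.91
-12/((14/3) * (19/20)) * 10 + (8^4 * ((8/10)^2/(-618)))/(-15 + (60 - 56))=-26.68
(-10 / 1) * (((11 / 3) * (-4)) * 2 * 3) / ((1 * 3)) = 880 / 3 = 293.33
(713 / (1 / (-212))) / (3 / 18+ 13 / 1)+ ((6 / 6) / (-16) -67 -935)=-12482.27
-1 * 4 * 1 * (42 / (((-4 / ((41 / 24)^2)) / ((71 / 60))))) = 835457 / 5760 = 145.04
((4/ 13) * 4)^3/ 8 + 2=4906/ 2197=2.23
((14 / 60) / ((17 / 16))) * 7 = 392 / 255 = 1.54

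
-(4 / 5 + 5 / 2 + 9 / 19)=-3.77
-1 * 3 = -3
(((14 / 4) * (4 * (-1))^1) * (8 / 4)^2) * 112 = -6272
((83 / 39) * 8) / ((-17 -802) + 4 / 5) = -3320 / 159549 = -0.02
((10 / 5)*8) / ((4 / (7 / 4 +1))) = 11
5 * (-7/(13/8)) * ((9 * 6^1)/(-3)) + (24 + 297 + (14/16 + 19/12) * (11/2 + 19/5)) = 760817/1040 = 731.55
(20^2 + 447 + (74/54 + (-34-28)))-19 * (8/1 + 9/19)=16885/27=625.37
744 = 744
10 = 10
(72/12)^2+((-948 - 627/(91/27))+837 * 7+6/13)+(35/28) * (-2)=4758.93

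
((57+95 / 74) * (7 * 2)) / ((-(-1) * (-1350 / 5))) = -30191 / 9990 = -3.02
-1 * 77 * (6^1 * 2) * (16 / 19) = -778.11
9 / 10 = 0.90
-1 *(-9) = 9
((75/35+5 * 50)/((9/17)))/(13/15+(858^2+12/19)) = 2850475/4405950507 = 0.00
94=94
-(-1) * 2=2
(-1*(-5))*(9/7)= 45/7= 6.43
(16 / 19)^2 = 256 / 361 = 0.71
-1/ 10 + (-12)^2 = 1439/ 10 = 143.90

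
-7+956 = 949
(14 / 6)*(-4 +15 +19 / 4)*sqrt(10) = 147*sqrt(10) / 4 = 116.21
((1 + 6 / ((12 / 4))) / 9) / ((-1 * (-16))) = 1 / 48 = 0.02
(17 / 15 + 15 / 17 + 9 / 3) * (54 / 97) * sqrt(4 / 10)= 1.77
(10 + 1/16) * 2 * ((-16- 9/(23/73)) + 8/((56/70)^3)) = -37275/64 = -582.42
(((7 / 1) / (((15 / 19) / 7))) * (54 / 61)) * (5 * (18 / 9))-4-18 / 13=431438 / 793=544.06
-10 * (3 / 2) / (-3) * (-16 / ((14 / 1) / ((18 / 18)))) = -5.71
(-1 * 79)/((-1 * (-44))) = -1.80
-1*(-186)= 186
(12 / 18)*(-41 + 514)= 946 / 3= 315.33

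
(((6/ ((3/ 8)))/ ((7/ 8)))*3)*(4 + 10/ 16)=1776/ 7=253.71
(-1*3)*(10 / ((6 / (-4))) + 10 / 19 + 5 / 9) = 955 / 57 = 16.75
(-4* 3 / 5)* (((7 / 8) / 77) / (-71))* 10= 3 / 781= 0.00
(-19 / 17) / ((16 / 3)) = -57 / 272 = -0.21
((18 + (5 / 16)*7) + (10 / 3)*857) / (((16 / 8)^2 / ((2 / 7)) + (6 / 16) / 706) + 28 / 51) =828672089 / 4190969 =197.73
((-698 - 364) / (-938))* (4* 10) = 21240 / 469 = 45.29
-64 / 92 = -16 / 23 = -0.70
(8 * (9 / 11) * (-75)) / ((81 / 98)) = -19600 / 33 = -593.94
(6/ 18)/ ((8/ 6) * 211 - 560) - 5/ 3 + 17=38453/ 2508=15.33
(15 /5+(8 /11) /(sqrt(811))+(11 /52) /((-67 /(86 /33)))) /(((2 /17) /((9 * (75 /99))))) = 5100 * sqrt(811) /98131+6644875 /38324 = 174.87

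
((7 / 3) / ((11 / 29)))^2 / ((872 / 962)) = 19821529 / 474804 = 41.75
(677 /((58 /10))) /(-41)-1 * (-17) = 16828 /1189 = 14.15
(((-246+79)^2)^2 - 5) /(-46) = -388898158 /23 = -16908615.57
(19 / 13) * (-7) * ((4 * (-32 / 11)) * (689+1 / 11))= 129041920 / 1573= 82035.55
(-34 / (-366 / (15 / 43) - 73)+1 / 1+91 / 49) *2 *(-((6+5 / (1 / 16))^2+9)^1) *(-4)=6718408400 / 39277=171051.97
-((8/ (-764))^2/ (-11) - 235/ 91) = 94303749/ 36517481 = 2.58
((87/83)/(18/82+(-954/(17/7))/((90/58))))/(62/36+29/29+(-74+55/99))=5457510/93135555707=0.00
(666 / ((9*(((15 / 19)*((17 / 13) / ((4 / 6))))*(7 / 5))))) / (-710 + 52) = -18278 / 352359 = -0.05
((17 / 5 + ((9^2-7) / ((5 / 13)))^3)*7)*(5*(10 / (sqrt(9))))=12463885742 / 15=830925716.13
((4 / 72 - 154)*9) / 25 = -2771 / 50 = -55.42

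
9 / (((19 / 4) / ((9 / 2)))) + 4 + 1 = 257 / 19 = 13.53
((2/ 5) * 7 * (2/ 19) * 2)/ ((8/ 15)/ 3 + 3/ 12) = 288/ 209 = 1.38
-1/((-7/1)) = 1/7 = 0.14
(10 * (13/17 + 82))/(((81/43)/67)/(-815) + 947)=16518285525/18900346054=0.87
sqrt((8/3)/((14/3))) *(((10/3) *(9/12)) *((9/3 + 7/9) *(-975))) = -55250 *sqrt(7)/21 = -6960.85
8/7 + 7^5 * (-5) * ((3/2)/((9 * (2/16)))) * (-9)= 7058948/7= 1008421.14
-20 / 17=-1.18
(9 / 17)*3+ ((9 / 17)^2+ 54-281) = -65063 / 289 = -225.13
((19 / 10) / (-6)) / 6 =-19 / 360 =-0.05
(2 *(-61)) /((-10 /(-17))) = -1037 /5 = -207.40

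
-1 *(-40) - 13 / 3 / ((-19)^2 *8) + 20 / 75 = 581429 / 14440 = 40.27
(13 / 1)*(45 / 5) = 117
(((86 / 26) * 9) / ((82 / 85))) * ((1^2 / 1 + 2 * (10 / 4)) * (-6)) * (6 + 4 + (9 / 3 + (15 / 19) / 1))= -155132820 / 10127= -15318.73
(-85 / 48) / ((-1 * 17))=5 / 48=0.10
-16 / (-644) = 4 / 161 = 0.02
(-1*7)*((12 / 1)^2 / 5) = -201.60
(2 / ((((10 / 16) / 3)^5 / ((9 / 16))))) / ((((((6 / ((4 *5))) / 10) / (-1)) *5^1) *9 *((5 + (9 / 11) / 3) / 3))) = -21897216 / 18125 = -1208.12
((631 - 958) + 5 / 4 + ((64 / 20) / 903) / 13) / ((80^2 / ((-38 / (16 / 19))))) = 27609107081 / 12020736000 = 2.30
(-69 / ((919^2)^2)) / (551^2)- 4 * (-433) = 375070693032899251903 / 216553517917378321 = 1732.00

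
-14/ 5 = -2.80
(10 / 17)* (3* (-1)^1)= -30 / 17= -1.76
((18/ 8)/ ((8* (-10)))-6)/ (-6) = 643/ 640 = 1.00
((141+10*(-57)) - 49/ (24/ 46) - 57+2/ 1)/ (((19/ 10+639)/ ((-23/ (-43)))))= -797525/ 1653522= -0.48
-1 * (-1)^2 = -1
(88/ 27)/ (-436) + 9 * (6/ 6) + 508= 1521509/ 2943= 516.99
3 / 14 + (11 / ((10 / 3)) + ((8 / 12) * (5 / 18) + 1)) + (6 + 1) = 11056 / 945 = 11.70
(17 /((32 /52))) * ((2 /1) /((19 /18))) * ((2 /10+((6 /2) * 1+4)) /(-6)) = -5967 /95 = -62.81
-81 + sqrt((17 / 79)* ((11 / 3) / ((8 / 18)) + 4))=-81 + 7* sqrt(1343) / 158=-79.38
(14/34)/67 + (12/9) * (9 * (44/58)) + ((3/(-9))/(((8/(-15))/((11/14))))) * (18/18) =35517393/3699472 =9.60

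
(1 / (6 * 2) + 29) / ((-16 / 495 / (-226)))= 6507105 / 32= 203347.03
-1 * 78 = -78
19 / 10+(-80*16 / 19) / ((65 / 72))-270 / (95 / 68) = -656987 / 2470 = -265.99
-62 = -62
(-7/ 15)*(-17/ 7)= 17/ 15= 1.13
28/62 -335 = -10371/31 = -334.55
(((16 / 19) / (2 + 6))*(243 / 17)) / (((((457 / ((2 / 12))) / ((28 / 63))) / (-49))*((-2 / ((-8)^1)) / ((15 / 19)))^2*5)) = -0.02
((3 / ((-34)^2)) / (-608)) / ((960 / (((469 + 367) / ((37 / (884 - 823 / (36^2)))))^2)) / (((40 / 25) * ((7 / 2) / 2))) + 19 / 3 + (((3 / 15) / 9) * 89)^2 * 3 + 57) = -0.00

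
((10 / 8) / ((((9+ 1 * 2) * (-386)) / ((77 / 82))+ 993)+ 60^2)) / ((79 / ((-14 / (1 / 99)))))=-24255 / 78842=-0.31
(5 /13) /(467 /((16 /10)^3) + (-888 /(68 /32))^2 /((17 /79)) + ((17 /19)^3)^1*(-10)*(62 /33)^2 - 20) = 93945376673280 /198231092235391928089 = 0.00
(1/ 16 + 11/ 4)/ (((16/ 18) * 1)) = 405/ 128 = 3.16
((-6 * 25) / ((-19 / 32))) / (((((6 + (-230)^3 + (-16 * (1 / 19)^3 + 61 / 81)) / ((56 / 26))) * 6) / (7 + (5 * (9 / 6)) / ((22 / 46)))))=-163422100800 / 966640809766489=-0.00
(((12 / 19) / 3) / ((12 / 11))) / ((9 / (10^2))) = 1100 / 513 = 2.14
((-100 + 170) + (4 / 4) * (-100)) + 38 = 8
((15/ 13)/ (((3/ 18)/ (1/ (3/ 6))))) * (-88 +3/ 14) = -110610/ 91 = -1215.49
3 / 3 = 1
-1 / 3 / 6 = -1 / 18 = -0.06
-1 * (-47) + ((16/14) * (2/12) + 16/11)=11237/231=48.65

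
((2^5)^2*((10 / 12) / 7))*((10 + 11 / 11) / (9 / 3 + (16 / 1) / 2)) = 2560 / 21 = 121.90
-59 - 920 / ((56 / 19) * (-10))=-389 / 14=-27.79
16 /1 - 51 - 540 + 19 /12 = -6881 /12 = -573.42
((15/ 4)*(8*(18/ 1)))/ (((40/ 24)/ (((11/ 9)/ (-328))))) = -99/ 82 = -1.21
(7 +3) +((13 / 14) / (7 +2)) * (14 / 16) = 1453 / 144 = 10.09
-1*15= -15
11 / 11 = 1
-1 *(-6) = 6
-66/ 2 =-33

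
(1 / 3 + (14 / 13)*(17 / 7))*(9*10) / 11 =24.13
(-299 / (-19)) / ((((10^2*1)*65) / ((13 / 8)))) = 299 / 76000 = 0.00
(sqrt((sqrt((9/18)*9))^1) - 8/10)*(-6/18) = -2^(3/4)*sqrt(3)/6+4/15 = -0.22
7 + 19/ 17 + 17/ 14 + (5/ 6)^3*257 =4062743/ 25704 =158.06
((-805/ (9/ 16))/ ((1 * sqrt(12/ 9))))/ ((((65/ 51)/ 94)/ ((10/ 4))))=-5145560 * sqrt(3)/ 39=-228522.34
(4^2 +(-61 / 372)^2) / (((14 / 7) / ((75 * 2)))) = 55446625 / 46128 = 1202.02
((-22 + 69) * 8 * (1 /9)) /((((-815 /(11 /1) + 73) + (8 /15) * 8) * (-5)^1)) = -2.63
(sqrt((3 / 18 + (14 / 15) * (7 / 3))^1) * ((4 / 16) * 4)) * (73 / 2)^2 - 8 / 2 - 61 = -65 + 5329 * sqrt(2110) / 120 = 1974.89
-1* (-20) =20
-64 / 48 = -4 / 3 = -1.33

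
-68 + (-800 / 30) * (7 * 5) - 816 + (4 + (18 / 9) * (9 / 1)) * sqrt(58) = -5452 / 3 + 22 * sqrt(58) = -1649.79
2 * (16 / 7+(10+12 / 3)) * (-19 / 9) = -1444 / 21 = -68.76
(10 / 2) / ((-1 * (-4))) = 5 / 4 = 1.25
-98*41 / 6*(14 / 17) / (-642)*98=1378174 / 16371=84.18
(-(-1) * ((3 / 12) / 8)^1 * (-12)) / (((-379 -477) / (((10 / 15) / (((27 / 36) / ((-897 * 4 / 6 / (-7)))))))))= 299 / 8988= 0.03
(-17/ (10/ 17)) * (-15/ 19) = 867/ 38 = 22.82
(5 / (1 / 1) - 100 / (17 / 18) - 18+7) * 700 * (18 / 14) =-1711800 / 17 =-100694.12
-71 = -71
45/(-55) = -0.82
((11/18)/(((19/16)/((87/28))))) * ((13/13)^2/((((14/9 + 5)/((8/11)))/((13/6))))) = 3016/7847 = 0.38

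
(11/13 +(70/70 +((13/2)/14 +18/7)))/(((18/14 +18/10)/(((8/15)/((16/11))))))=0.58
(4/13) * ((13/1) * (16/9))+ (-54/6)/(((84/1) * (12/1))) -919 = -919193/1008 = -911.90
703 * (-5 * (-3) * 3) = 31635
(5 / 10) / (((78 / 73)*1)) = 73 / 156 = 0.47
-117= -117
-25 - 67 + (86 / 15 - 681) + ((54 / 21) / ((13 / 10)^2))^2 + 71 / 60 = -12826622377 / 16793868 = -763.77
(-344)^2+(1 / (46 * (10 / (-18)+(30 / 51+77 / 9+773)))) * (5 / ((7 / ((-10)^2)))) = 253145203802 / 2139207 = 118336.00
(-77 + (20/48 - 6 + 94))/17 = 137/204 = 0.67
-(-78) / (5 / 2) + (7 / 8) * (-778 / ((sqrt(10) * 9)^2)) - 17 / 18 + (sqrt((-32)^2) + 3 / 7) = 280523 / 4536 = 61.84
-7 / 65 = -0.11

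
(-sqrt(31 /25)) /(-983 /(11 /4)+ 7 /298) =3278* sqrt(31) /5858295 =0.00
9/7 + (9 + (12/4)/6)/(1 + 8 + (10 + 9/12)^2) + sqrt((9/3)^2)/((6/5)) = 107757/27902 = 3.86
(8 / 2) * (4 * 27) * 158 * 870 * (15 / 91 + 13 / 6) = 12599033760 / 91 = 138450920.44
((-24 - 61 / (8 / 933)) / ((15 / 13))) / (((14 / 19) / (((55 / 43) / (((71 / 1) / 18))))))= -2722.51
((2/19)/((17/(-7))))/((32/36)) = -63/1292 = -0.05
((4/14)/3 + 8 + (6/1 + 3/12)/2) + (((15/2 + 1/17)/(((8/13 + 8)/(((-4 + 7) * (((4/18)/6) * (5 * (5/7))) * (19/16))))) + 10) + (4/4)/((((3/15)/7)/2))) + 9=386278751/3838464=100.63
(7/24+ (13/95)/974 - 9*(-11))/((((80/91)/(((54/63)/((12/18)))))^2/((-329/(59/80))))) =-165509752821777/1746966400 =-94741.23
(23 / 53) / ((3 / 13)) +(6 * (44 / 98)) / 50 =376769 / 194775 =1.93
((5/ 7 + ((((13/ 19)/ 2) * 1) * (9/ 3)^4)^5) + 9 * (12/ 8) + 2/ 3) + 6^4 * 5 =27197798535261793/ 1663938528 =16345434.69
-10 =-10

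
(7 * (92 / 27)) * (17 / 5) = 10948 / 135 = 81.10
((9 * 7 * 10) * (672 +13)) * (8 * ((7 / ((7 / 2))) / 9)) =767200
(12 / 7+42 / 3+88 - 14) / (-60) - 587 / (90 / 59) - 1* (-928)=341267 / 630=541.69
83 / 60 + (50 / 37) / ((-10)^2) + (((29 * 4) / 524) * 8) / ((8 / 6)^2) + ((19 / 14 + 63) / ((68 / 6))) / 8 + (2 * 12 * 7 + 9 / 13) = 36371948843 / 211716960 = 171.80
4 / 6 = 2 / 3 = 0.67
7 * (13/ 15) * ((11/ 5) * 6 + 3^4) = 14287/ 25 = 571.48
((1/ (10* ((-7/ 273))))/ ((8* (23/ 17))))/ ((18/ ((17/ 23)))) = -3757/ 253920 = -0.01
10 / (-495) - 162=-16040 / 99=-162.02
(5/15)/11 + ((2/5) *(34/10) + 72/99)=1747/825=2.12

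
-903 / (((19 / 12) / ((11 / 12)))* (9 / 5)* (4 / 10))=-82775 / 114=-726.10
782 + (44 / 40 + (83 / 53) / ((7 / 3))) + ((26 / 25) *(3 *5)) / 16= 784.75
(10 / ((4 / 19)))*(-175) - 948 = -18521 / 2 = -9260.50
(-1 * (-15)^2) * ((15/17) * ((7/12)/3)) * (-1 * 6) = 7875/34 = 231.62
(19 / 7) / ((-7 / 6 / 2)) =-228 / 49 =-4.65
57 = 57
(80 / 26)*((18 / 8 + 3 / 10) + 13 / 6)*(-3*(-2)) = 87.08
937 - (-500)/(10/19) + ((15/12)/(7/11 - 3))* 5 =195973/104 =1884.36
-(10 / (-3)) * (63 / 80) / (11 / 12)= 63 / 22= 2.86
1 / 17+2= 35 / 17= 2.06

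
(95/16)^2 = 9025/256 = 35.25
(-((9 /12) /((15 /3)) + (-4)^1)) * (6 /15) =77 /50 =1.54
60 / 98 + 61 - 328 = -266.39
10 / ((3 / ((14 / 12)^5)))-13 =-67597 / 11664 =-5.80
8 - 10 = -2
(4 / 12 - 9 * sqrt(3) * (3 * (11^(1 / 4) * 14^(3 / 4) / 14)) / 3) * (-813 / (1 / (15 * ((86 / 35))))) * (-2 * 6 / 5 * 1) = -11326716 * 11^(1 / 4) * 14^(3 / 4) * sqrt(3) / 245+839016 / 35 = -1031490.48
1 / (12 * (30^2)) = 1 / 10800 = 0.00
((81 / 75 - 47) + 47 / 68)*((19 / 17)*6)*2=-4382673 / 7225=-606.60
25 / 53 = 0.47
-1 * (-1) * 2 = 2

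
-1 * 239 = -239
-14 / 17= -0.82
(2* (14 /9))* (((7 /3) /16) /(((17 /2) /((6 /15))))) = 49 /2295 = 0.02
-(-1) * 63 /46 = 63 /46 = 1.37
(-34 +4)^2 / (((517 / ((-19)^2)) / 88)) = 2599200 / 47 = 55302.13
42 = 42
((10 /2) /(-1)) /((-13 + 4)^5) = 5 /59049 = 0.00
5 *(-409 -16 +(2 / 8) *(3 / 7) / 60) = -237999 / 112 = -2124.99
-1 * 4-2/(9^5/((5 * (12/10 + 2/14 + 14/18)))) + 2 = -7441510/3720087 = -2.00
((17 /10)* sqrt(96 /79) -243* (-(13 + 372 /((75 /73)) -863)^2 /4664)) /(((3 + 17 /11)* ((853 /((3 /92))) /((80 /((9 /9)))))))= 2244* sqrt(474) /38747525 + 27117196929 /3249396875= 8.35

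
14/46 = 7/23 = 0.30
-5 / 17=-0.29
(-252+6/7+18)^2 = 2663424/49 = 54355.59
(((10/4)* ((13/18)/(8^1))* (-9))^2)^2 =17850625/1048576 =17.02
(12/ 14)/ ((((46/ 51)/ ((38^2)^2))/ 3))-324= 957025260/ 161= 5944256.27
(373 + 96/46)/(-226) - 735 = -3829157/5198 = -736.66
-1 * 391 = -391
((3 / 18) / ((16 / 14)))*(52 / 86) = 91 / 1032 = 0.09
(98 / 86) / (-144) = -49 / 6192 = -0.01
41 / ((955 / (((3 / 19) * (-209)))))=-1353 / 955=-1.42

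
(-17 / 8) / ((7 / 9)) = -153 / 56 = -2.73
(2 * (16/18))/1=16/9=1.78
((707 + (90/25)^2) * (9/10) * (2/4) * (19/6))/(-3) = -341981/1000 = -341.98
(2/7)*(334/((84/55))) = 9185/147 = 62.48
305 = 305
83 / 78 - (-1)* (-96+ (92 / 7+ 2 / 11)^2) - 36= 21555851 / 462462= 46.61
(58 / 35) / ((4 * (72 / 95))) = 551 / 1008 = 0.55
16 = 16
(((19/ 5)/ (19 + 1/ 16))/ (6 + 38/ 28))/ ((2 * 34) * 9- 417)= 0.00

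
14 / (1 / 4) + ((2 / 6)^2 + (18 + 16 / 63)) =4685 / 63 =74.37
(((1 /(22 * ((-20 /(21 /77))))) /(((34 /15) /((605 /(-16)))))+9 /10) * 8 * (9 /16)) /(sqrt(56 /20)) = 178281 * sqrt(70) /609280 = 2.45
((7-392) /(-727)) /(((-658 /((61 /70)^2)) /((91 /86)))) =-532103 /822789520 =-0.00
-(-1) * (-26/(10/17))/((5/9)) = -1989/25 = -79.56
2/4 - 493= -985/2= -492.50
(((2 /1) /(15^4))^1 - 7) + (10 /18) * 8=-129373 /50625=-2.56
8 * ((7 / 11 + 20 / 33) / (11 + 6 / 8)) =1312 / 1551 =0.85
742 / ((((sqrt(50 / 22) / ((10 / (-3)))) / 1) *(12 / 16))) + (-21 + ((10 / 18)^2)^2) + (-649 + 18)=-5936 *sqrt(11) / 9 - 4277147 / 6561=-2839.40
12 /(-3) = -4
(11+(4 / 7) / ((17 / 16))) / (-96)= -1373 / 11424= -0.12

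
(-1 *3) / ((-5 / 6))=3.60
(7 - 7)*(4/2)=0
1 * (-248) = -248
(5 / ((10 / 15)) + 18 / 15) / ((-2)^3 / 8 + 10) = 29 / 30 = 0.97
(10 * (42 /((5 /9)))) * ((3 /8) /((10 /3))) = 85.05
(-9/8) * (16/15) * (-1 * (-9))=-54/5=-10.80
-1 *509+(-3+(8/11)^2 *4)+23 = -58913/121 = -486.88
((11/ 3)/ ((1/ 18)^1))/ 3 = 22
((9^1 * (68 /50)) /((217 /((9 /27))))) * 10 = 204 /1085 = 0.19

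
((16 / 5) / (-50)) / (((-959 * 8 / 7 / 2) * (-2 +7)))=2 / 85625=0.00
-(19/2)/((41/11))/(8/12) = -627/164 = -3.82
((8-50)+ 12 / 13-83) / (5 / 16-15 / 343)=-8852144 / 19175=-461.65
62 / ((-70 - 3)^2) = 62 / 5329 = 0.01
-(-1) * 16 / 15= 16 / 15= 1.07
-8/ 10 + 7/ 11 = -9/ 55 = -0.16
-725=-725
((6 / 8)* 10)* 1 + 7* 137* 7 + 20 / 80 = 26883 / 4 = 6720.75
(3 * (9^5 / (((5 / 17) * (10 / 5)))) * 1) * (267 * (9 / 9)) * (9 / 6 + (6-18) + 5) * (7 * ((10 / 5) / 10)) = -61913407941 / 100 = -619134079.41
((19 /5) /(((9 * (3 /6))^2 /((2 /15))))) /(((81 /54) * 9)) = 304 /164025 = 0.00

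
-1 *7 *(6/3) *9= -126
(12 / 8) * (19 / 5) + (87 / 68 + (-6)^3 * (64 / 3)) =-1564347 / 340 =-4601.02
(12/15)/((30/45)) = 6/5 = 1.20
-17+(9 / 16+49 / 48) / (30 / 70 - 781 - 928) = -2439973 / 143520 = -17.00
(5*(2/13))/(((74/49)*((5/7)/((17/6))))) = 5831/2886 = 2.02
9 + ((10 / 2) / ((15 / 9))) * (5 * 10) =159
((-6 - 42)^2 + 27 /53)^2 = 14917935321 /2809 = 5310763.73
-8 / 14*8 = -4.57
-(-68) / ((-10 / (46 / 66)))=-782 / 165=-4.74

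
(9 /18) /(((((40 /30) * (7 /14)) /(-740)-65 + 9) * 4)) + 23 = 5718257 /248644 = 23.00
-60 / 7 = -8.57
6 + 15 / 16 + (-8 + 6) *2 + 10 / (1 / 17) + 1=2783 / 16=173.94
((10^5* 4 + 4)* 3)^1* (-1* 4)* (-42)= 201602016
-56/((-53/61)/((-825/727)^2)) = 2325015000/28012037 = 83.00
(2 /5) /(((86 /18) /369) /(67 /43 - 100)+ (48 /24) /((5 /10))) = 28115586 /281146615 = 0.10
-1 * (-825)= 825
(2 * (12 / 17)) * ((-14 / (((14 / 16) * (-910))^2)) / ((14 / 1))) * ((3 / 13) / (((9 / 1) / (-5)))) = 128 / 448374745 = 0.00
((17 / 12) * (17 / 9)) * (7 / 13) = 2023 / 1404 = 1.44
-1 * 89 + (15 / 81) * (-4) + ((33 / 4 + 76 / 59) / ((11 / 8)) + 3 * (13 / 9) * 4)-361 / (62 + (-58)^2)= -1312257823 / 20011266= -65.58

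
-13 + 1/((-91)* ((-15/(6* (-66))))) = -6047/455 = -13.29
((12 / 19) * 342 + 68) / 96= 2.96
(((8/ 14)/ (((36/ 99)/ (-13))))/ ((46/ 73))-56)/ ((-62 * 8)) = 28471/ 159712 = 0.18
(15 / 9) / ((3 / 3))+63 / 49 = 62 / 21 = 2.95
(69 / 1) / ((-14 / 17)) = -1173 / 14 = -83.79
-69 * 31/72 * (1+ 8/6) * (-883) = 4407053/72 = 61209.07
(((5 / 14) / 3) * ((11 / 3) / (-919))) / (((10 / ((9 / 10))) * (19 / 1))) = -11 / 4889080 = -0.00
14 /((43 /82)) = 1148 /43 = 26.70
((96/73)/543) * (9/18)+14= 184998/13213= 14.00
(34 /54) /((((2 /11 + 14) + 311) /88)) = 16456 /96579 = 0.17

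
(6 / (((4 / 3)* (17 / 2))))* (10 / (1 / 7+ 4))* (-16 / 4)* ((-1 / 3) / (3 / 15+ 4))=0.41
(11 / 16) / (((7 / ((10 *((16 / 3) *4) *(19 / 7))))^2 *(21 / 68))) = 6912716800 / 453789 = 15233.33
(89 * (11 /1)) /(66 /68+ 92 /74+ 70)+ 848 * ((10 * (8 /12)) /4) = 1426.89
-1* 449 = -449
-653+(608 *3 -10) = 1161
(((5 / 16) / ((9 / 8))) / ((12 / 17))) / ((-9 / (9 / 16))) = -85 / 3456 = -0.02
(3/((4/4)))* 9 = 27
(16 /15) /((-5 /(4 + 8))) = -2.56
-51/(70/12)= -306/35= -8.74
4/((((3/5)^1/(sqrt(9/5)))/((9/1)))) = 36 * sqrt(5) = 80.50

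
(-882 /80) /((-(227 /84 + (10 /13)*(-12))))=-1.69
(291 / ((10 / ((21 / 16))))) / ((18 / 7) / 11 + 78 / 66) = 470547 / 17440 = 26.98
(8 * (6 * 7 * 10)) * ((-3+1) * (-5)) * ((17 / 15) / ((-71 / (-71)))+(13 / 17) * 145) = 63983360 / 17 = 3763727.06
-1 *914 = -914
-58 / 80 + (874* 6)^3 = 5768302671331 / 40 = 144207566783.28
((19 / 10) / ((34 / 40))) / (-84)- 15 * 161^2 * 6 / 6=-277613929 / 714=-388815.03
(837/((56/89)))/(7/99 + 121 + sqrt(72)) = 10.27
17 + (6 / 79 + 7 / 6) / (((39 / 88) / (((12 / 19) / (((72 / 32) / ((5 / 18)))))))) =4297097 / 249561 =17.22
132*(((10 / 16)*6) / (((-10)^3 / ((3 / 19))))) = -297 / 3800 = -0.08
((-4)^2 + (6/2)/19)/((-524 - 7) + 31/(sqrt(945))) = -154051065/5062591496 - 28551 * sqrt(105)/5062591496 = -0.03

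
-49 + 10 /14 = -338 /7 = -48.29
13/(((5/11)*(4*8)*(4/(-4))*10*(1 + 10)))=-13/1600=-0.01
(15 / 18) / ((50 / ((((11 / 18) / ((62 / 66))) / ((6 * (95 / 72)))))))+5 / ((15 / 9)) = 265171 / 88350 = 3.00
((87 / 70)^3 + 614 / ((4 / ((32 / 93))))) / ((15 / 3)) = 1746056779 / 159495000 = 10.95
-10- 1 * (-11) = 1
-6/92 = -3/46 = -0.07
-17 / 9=-1.89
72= 72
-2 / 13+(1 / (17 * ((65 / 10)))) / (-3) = -8 / 51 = -0.16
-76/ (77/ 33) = -228/ 7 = -32.57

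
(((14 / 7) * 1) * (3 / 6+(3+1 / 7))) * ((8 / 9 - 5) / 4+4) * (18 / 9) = 1819 / 42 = 43.31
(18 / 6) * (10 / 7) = 30 / 7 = 4.29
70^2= 4900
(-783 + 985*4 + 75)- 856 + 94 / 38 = 45191 / 19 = 2378.47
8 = 8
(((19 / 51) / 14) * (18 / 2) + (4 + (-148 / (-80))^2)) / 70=364711 / 3332000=0.11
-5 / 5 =-1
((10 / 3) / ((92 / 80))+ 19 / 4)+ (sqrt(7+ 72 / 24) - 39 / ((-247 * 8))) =sqrt(10)+ 80425 / 10488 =10.83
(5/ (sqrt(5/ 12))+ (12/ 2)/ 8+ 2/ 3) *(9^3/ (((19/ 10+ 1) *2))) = 20655/ 116+ 7290 *sqrt(15)/ 29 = 1151.65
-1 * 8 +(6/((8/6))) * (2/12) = -29/4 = -7.25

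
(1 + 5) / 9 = 2 / 3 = 0.67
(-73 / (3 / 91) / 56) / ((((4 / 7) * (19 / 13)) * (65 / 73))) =-484939 / 9120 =-53.17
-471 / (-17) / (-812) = -471 / 13804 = -0.03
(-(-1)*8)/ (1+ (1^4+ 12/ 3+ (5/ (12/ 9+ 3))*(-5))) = 104/ 3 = 34.67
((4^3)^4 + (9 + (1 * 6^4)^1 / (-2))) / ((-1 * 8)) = -16776577 / 8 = -2097072.12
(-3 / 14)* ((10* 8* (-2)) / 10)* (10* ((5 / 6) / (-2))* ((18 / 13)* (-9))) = 178.02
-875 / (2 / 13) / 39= -875 / 6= -145.83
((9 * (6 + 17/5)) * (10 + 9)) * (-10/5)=-16074/5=-3214.80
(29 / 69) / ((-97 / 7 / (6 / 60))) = -203 / 66930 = -0.00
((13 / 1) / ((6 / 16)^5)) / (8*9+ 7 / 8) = 3407872 / 141669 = 24.06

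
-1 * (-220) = 220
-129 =-129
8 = 8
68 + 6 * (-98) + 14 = -506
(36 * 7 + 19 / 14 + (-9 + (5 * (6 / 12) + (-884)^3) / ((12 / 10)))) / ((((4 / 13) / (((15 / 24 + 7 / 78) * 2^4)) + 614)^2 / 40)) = -61074.59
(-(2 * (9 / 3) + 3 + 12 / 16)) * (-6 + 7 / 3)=143 / 4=35.75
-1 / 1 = -1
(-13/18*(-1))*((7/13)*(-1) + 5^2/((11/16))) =5123/198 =25.87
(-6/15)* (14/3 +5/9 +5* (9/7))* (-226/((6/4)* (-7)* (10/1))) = -331768/33075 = -10.03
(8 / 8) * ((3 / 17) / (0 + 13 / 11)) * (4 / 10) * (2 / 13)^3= 528 / 2427685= 0.00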